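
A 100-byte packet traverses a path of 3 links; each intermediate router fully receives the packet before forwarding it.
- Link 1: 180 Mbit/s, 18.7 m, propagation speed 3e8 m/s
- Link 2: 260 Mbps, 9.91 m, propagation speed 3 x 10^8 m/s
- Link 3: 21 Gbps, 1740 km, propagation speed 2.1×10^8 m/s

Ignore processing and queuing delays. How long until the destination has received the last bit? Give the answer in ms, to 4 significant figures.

L = 100 × 8 = 800 bits.
Transmission delays (L/R per hop): 0.00444444, 0.00307692, 3.80952e-05 ms; sum = 0.00755946 ms.
Propagation delays (d/s per hop): 6.23333e-05, 3.30333e-05, 8.28571 ms; sum = 8.28581 ms.
End-to-end = 8.293 ms.

8.293 ms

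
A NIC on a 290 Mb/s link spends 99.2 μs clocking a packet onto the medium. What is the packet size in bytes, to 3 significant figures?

3600 bytes

L = R × t_tx = 290000000 b/s × 9.92e-05 s = 28768 bits.
In bytes: 28768 / 8 = 3600 bytes.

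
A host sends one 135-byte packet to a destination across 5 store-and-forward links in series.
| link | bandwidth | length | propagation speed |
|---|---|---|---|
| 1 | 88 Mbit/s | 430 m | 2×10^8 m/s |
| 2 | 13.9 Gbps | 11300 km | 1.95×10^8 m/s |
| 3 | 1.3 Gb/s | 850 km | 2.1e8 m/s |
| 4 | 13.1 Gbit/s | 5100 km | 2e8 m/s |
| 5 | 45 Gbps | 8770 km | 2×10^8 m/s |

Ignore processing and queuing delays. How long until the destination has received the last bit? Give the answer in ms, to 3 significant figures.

L = 135 × 8 = 1080 bits.
Transmission delays (L/R per hop): 0.0122727, 7.76978e-05, 0.000830769, 8.24427e-05, 2.4e-05 ms; sum = 0.0132876 ms.
Propagation delays (d/s per hop): 0.00215, 57.9487, 4.04762, 25.5, 43.85 ms; sum = 131.348 ms.
End-to-end = 131 ms.

131 ms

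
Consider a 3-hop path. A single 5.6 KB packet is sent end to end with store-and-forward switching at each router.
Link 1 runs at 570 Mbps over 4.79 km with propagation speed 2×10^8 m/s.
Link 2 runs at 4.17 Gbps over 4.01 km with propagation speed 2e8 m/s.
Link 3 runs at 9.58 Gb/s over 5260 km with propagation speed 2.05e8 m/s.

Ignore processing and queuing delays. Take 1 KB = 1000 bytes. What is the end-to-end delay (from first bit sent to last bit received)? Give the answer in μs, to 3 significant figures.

L = 44800 bits.
Transmission delays (L/R per hop): 78.5965, 10.7434, 4.67641 μs; sum = 94.0163 μs.
Propagation delays (d/s per hop): 23.95, 20.05, 25658.5 μs; sum = 25702.5 μs.
End-to-end = 25800 μs.

25800 μs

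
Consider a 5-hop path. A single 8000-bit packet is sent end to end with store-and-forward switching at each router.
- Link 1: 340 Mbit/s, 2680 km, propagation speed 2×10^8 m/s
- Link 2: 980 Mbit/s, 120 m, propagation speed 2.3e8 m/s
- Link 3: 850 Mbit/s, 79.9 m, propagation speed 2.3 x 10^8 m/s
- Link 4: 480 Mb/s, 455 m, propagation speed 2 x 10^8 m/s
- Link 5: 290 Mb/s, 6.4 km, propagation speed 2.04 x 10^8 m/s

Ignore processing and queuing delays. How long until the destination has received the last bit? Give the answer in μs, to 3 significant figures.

13500 μs

Transmission delays (L/R per hop): 23.5294, 8.16327, 9.41176, 16.6667, 27.5862 μs; sum = 85.3573 μs.
Propagation delays (d/s per hop): 13400, 0.521739, 0.347391, 2.275, 31.3725 μs; sum = 13434.5 μs.
End-to-end = 13500 μs.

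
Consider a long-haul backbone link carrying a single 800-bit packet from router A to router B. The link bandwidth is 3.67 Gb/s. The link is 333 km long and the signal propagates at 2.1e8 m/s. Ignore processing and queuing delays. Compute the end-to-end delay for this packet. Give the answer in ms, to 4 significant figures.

1.586 ms

Transmission delay = L/R = 800 / 3670000000 = 0.000217984 ms.
Propagation delay = d/s = 333000 m / 210000000 m/s = 1.58571 ms.
Total = 1.586 ms.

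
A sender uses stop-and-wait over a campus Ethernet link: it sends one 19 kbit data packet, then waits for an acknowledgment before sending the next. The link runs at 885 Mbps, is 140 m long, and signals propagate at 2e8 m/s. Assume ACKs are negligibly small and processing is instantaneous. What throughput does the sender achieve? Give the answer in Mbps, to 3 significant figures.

831 Mbps

t_tx = L/R = 19000/885000000 = 2.14689e-05 s.
t_prop = 140/200000000 = 7e-07 s; RTT = 1.4e-06 s.
Cycle = t_tx + RTT = 2.28689e-05 s.
Throughput = L / cycle = 19000 / 2.28689e-05 = 831 Mbps.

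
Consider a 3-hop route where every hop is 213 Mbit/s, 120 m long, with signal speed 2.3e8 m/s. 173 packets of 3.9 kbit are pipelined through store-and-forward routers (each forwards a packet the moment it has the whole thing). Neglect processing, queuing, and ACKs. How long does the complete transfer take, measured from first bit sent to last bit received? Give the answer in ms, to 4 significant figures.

3.206 ms

Per-hop transmission t_tx = L/R = 3900/213000000 = 0.0183099 ms.
Per-hop propagation t_prop = 120/2.3e+08 = 0.000521739 ms.
Pipeline fill: first packet needs 3·t_tx to clear all hops; remaining 172 packets each add one t_tx.
Total = (3+173-1)·t_tx + 3·t_prop = 175·0.0183099 + 3·0.000521739 = 3.206 ms.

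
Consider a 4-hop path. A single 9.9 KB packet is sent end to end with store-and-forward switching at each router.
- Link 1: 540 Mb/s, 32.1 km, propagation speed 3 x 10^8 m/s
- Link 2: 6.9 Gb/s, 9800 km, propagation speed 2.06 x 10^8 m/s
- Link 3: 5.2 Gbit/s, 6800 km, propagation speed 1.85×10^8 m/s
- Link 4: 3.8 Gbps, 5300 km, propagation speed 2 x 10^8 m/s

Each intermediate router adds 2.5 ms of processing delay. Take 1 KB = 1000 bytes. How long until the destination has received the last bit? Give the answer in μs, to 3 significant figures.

119000 μs

L = 79200 bits.
Transmission delays (L/R per hop): 146.667, 11.4783, 15.2308, 20.8421 μs; sum = 194.218 μs.
Propagation delays (d/s per hop): 107, 47572.8, 36756.8, 26500 μs; sum = 110937 μs.
Processing at 3 router(s): 3 × 2.5 ms = 7500 μs.
End-to-end = 119000 μs.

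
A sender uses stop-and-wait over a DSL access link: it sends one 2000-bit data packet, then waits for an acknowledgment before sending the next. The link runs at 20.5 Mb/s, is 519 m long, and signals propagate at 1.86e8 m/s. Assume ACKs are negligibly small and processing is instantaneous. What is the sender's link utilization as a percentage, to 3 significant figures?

t_tx = L/R = 2000/20500000 = 9.7561e-05 s.
t_prop = 519/186000000 = 2.79032e-06 s; RTT = 5.58065e-06 s.
Cycle = t_tx + RTT = 0.000103142 s.
Utilization = t_tx / cycle = 9.7561e-05/0.000103142 = 94.6 %.

94.6 %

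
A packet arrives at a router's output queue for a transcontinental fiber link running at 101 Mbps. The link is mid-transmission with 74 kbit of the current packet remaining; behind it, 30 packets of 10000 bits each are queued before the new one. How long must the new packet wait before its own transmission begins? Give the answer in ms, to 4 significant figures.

3.703 ms

Each queued packet: L/R = 10000/101000000 = 0.0990099 ms.
30 queued → 2.9703 ms.
Plus remaining 74000 bits of current packet: 0.732673 ms.
Queuing delay = 3.703 ms.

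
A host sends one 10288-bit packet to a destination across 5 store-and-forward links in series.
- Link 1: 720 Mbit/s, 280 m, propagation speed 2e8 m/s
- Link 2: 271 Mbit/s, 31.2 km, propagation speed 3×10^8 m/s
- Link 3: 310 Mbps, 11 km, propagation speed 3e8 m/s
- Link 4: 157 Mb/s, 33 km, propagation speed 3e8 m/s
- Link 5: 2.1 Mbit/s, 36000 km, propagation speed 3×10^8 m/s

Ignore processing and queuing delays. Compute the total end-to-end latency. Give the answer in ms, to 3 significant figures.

Transmission delays (L/R per hop): 0.0142889, 0.0379631, 0.0331871, 0.0655287, 4.89905 ms; sum = 5.05002 ms.
Propagation delays (d/s per hop): 0.0014, 0.104, 0.0366667, 0.11, 120 ms; sum = 120.252 ms.
End-to-end = 125 ms.

125 ms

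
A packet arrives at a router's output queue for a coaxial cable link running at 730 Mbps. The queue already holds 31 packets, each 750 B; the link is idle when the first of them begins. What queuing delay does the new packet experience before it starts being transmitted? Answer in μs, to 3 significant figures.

Each queued packet: L/R = 6000/730000000 = 8.21918 μs.
31 queued → 254.795 μs.
Queuing delay = 255 μs.

255 μs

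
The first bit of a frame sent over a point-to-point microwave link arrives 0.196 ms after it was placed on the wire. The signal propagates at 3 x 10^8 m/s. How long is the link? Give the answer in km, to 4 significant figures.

d = s × t_prop = 300000000 × 0.000196 = 58.80 km.

58.80 km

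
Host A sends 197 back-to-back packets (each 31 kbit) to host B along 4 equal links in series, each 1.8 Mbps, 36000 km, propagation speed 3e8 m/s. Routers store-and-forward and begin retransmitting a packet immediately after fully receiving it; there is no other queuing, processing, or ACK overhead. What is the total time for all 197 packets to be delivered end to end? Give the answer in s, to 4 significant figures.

3.924 s

Per-hop transmission t_tx = L/R = 31000/1800000 = 0.0172222 s.
Per-hop propagation t_prop = 36000000/300000000 = 0.12 s.
Pipeline fill: first packet needs 4·t_tx to clear all hops; remaining 196 packets each add one t_tx.
Total = (4+197-1)·t_tx + 4·t_prop = 200·0.0172222 + 4·0.12 = 3.924 s.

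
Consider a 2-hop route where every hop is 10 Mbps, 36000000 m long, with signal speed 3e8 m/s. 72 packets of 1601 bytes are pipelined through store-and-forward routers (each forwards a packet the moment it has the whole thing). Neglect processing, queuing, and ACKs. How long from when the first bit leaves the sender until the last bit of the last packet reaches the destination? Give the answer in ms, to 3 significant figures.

333 ms

Per-hop transmission t_tx = L/R = 12808/10000000 = 1.2808 ms.
Per-hop propagation t_prop = 36000000/300000000 = 120 ms.
Pipeline fill: first packet needs 2·t_tx to clear all hops; remaining 71 packets each add one t_tx.
Total = (2+72-1)·t_tx + 2·t_prop = 73·1.2808 + 2·120 = 333 ms.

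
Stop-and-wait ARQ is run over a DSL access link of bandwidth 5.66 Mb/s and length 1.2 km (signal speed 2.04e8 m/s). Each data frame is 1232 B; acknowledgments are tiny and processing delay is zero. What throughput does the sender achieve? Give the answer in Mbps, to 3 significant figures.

5.62 Mbps

t_tx = L/R = 9856/5660000 = 0.00174134 s.
t_prop = 1200/204000000 = 5.88235e-06 s; RTT = 1.17647e-05 s.
Cycle = t_tx + RTT = 0.00175311 s.
Throughput = L / cycle = 9856 / 0.00175311 = 5.62 Mbps.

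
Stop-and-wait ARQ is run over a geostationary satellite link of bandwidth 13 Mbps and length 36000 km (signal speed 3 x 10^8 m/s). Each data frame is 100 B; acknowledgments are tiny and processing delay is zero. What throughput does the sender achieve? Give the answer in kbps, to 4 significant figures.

t_tx = L/R = 800/13000000 = 6.15385e-05 s.
t_prop = 36000000/300000000 = 0.12 s; RTT = 0.24 s.
Cycle = t_tx + RTT = 0.240062 s.
Throughput = L / cycle = 800 / 0.240062 = 3.332 kbps.

3.332 kbps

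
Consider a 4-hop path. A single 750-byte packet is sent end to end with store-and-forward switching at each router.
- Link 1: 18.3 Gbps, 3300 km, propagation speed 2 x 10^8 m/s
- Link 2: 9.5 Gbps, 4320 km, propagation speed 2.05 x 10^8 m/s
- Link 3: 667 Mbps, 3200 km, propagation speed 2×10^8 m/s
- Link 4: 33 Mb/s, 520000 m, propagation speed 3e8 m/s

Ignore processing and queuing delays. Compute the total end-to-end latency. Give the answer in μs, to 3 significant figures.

L = 750 × 8 = 6000 bits.
Transmission delays (L/R per hop): 0.327869, 0.631579, 8.9955, 181.818 μs; sum = 191.773 μs.
Propagation delays (d/s per hop): 16500, 21073.2, 16000, 1733.33 μs; sum = 55306.5 μs.
End-to-end = 55500 μs.

55500 μs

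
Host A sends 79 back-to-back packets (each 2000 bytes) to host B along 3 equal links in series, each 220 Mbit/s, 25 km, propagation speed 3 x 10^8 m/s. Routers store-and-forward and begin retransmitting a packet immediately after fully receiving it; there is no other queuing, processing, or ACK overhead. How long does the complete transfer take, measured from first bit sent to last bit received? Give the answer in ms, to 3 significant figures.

6.14 ms

Per-hop transmission t_tx = L/R = 16000/220000000 = 0.0727273 ms.
Per-hop propagation t_prop = 25000/300000000 = 0.0833333 ms.
Pipeline fill: first packet needs 3·t_tx to clear all hops; remaining 78 packets each add one t_tx.
Total = (3+79-1)·t_tx + 3·t_prop = 81·0.0727273 + 3·0.0833333 = 6.14 ms.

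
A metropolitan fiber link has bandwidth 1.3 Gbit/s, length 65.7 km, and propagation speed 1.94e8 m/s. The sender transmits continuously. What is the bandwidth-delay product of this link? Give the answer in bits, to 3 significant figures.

440000 bits

Propagation delay = 65700 / 194000000 = 0.00033866 s.
BDP = R × t_prop = 1300000000 × 0.00033866 = 440258 bits.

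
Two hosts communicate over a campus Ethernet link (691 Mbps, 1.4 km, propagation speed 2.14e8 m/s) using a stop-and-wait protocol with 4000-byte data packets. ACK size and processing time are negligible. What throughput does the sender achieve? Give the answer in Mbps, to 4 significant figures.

t_tx = L/R = 32000/691000000 = 4.63097e-05 s.
t_prop = 1400/214000000 = 6.54206e-06 s; RTT = 1.30841e-05 s.
Cycle = t_tx + RTT = 5.93938e-05 s.
Throughput = L / cycle = 32000 / 5.93938e-05 = 538.8 Mbps.

538.8 Mbps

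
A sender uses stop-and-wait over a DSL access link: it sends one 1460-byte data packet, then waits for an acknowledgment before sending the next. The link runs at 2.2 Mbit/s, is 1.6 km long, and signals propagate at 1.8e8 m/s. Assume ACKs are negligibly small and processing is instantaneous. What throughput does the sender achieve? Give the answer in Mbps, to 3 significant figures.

2.19 Mbps

t_tx = L/R = 11680/2200000 = 0.00530909 s.
t_prop = 1600/180000000 = 8.88889e-06 s; RTT = 1.77778e-05 s.
Cycle = t_tx + RTT = 0.00532687 s.
Throughput = L / cycle = 11680 / 0.00532687 = 2.19 Mbps.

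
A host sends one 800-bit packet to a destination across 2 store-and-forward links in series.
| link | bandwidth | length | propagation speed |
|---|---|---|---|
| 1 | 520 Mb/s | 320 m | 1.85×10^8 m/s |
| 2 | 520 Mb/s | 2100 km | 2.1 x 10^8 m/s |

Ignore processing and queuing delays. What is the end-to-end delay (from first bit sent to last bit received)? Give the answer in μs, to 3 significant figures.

Transmission delay per hop = L/R = 800/520000000 = 1.53846 μs; 2 hops → 3.07692 μs.
Propagation delays (d/s per hop): 1.72973, 10000 μs; sum = 10001.7 μs.
End-to-end = 10000 μs.

10000 μs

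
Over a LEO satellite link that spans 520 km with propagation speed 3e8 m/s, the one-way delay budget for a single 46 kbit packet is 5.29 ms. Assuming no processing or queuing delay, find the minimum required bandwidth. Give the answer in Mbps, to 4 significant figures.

Propagation delay = 520000 / 300000000 = 1.73333 ms.
Transmission budget = 5.29 − 1.73333 = 3.55667 ms.
R ≥ L / t_tx = 46000 bits / 0.00355667 s = 12.93 Mbps.

12.93 Mbps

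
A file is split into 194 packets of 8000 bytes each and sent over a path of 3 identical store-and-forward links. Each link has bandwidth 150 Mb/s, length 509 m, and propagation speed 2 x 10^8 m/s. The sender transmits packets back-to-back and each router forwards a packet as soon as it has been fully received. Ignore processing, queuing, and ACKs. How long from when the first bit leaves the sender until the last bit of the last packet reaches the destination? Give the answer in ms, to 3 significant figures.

83.6 ms

Per-hop transmission t_tx = L/R = 64000/150000000 = 0.426667 ms.
Per-hop propagation t_prop = 509/200000000 = 0.002545 ms.
Pipeline fill: first packet needs 3·t_tx to clear all hops; remaining 193 packets each add one t_tx.
Total = (3+194-1)·t_tx + 3·t_prop = 196·0.426667 + 3·0.002545 = 83.6 ms.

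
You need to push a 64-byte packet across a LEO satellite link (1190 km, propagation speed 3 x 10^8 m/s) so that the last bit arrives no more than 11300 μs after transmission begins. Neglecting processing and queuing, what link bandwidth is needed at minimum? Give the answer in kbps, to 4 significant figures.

L = 512 bits.
Propagation delay = 1190000 / 300000000 = 3966.67 μs.
Transmission budget = 11300 − 3966.67 = 7333.33 μs.
R ≥ L / t_tx = 512 bits / 0.00733333 s = 69.82 kbps.

69.82 kbps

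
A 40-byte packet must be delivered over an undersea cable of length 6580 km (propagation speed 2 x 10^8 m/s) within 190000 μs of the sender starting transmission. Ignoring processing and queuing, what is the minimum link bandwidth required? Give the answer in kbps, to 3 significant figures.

L = 320 bits.
Propagation delay = 6580000 / 200000000 = 32900 μs.
Transmission budget = 190000 − 32900 = 157100 μs.
R ≥ L / t_tx = 320 bits / 0.1571 s = 2.04 kbps.

2.04 kbps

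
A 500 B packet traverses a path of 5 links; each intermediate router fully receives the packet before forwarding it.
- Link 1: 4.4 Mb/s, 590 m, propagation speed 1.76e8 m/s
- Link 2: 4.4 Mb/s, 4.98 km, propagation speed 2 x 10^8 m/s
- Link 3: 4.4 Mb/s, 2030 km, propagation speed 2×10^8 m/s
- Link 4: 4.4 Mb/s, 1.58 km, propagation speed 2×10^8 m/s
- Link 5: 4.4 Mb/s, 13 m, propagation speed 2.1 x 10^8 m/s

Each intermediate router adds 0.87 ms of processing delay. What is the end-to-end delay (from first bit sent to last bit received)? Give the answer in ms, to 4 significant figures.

L = 500 × 8 = 4000 bits.
Transmission delay per hop = L/R = 4000/4400000 = 0.909091 ms; 5 hops → 4.54545 ms.
Propagation delays (d/s per hop): 0.00335227, 0.0249, 10.15, 0.0079, 6.19048e-05 ms; sum = 10.1862 ms.
Processing at 4 router(s): 4 × 0.87 ms = 3.48 ms.
End-to-end = 18.21 ms.

18.21 ms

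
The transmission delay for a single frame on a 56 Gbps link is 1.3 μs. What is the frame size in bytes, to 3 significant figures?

L = R × t_tx = 56000000000 b/s × 1.3e-06 s = 72800 bits.
In bytes: 72800 / 8 = 9100 bytes.

9100 bytes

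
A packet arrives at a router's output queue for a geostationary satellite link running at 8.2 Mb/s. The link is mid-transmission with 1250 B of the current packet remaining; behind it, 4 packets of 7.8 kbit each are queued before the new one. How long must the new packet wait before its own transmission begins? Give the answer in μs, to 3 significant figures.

Each queued packet: L/R = 7800/8.2e+06 = 951.22 μs.
4 queued → 3804.88 μs.
Plus remaining 10000 bits of current packet: 1219.51 μs.
Queuing delay = 5020 μs.

5020 μs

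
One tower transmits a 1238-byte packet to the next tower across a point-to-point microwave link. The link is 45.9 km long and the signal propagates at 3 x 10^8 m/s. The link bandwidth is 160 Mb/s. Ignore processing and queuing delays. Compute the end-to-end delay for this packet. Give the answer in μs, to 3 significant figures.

215 μs

L = 1238 × 8 = 9904 bits.
Transmission delay = L/R = 9904 / 160000000 = 61.9 μs.
Propagation delay = d/s = 45900 m / 300000000 m/s = 153 μs.
Total = 215 μs.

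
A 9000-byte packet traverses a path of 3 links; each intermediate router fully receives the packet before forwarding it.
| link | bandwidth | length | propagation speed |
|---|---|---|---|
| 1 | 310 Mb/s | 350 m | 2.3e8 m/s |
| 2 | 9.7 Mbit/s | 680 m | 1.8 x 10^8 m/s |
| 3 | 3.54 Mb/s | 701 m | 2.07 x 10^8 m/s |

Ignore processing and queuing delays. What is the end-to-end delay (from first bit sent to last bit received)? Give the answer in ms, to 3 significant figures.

L = 9000 × 8 = 72000 bits.
Transmission delays (L/R per hop): 0.232258, 7.42268, 20.339 ms; sum = 27.9939 ms.
Propagation delays (d/s per hop): 0.00152174, 0.00377778, 0.00338647 ms; sum = 0.00868599 ms.
End-to-end = 28.0 ms.

28.0 ms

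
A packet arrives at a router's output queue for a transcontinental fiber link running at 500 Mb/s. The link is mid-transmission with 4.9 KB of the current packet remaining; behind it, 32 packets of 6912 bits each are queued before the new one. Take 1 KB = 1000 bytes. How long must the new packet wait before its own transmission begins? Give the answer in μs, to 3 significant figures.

521 μs

Each queued packet: L/R = 6912/500000000 = 13.824 μs.
32 queued → 442.368 μs.
Plus remaining 39200 bits of current packet: 78.4 μs.
Queuing delay = 521 μs.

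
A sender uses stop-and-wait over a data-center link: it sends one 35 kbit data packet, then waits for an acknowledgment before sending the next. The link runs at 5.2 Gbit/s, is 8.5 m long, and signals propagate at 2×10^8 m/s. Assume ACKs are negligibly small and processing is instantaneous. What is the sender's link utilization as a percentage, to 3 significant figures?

t_tx = L/R = 35000/5200000000 = 6.73077e-06 s.
t_prop = 8.5/200000000 = 4.25e-08 s; RTT = 8.5e-08 s.
Cycle = t_tx + RTT = 6.81577e-06 s.
Utilization = t_tx / cycle = 6.73077e-06/6.81577e-06 = 98.8 %.

98.8 %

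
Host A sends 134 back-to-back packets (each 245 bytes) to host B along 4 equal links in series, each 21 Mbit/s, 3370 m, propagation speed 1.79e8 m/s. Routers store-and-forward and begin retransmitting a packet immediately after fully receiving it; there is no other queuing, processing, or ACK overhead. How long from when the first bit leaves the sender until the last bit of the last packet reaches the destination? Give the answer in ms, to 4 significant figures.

12.86 ms

Per-hop transmission t_tx = L/R = 1960/21000000 = 0.0933333 ms.
Per-hop propagation t_prop = 3370/179000000 = 0.0188268 ms.
Pipeline fill: first packet needs 4·t_tx to clear all hops; remaining 133 packets each add one t_tx.
Total = (4+134-1)·t_tx + 4·t_prop = 137·0.0933333 + 4·0.0188268 = 12.86 ms.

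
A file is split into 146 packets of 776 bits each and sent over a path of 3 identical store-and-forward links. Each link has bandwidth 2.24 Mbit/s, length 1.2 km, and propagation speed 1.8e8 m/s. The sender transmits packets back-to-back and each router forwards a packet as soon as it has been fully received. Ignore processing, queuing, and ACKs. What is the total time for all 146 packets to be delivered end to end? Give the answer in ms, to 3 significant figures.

51.3 ms

Per-hop transmission t_tx = L/R = 776/2240000 = 0.346429 ms.
Per-hop propagation t_prop = 1200/180000000 = 0.00666667 ms.
Pipeline fill: first packet needs 3·t_tx to clear all hops; remaining 145 packets each add one t_tx.
Total = (3+146-1)·t_tx + 3·t_prop = 148·0.346429 + 3·0.00666667 = 51.3 ms.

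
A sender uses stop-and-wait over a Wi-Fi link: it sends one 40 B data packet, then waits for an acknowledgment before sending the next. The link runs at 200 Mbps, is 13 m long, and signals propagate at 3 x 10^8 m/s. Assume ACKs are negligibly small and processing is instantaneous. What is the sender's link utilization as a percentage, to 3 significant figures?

t_tx = L/R = 320/200000000 = 1.6e-06 s.
t_prop = 13/300000000 = 4.33333e-08 s; RTT = 8.66667e-08 s.
Cycle = t_tx + RTT = 1.68667e-06 s.
Utilization = t_tx / cycle = 1.6e-06/1.68667e-06 = 94.9 %.

94.9 %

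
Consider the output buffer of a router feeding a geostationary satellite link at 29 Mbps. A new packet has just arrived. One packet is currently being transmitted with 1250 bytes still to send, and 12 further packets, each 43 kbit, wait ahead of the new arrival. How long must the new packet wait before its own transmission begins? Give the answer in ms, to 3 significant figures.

18.1 ms

Each queued packet: L/R = 43000/29000000 = 1.48276 ms.
12 queued → 17.7931 ms.
Plus remaining 10000 bits of current packet: 0.344828 ms.
Queuing delay = 18.1 ms.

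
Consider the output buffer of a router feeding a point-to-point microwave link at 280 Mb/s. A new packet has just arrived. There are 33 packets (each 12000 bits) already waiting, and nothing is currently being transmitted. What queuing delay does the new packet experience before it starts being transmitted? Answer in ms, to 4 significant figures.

1.414 ms

Each queued packet: L/R = 12000/280000000 = 0.0428571 ms.
33 queued → 1.41429 ms.
Queuing delay = 1.414 ms.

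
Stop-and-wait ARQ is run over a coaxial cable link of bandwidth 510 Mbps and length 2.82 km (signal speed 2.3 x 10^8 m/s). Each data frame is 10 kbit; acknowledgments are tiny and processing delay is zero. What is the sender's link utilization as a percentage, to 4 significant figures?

44.43 %

t_tx = L/R = 10000/510000000 = 1.96078e-05 s.
t_prop = 2820/2.3e+08 = 1.22609e-05 s; RTT = 2.45217e-05 s.
Cycle = t_tx + RTT = 4.41296e-05 s.
Utilization = t_tx / cycle = 1.96078e-05/4.41296e-05 = 44.43 %.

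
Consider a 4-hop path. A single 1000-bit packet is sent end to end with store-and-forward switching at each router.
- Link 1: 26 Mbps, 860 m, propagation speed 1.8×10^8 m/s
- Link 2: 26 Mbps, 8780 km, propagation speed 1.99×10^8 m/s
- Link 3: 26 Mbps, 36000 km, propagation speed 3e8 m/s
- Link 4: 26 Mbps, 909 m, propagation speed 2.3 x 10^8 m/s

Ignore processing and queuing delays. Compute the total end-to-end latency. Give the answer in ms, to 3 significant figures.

Transmission delay per hop = L/R = 1000/26000000 = 0.0384615 ms; 4 hops → 0.153846 ms.
Propagation delays (d/s per hop): 0.00477778, 44.1206, 120, 0.00395217 ms; sum = 164.129 ms.
End-to-end = 164 ms.

164 ms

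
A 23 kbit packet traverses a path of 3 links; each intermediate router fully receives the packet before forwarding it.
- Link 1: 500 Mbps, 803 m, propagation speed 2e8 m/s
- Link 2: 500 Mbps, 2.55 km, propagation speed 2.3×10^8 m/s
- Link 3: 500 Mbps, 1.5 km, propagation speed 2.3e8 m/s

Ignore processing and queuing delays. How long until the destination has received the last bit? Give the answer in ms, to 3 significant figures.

L = 23000 bits.
Transmission delay per hop = L/R = 23000/500000000 = 0.046 ms; 3 hops → 0.138 ms.
Propagation delays (d/s per hop): 0.004015, 0.011087, 0.00652174 ms; sum = 0.0216237 ms.
End-to-end = 0.160 ms.

0.160 ms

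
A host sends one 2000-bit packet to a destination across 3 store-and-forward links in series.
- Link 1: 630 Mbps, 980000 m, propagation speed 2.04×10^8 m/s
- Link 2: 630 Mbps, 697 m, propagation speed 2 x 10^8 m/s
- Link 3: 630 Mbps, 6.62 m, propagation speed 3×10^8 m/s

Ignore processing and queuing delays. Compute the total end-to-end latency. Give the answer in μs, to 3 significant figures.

4820 μs

Transmission delay per hop = L/R = 2000/630000000 = 3.1746 μs; 3 hops → 9.52381 μs.
Propagation delays (d/s per hop): 4803.92, 3.485, 0.0220667 μs; sum = 4807.43 μs.
End-to-end = 4820 μs.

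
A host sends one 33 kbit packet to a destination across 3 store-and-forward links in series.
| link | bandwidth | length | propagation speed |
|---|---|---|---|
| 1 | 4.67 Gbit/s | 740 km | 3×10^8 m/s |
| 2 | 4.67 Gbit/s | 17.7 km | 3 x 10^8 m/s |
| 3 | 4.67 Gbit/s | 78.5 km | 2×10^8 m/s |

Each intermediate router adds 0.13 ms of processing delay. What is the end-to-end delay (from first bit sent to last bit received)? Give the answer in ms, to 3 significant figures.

L = 33000 bits.
Transmission delay per hop = L/R = 33000/4670000000 = 0.00706638 ms; 3 hops → 0.0211991 ms.
Propagation delays (d/s per hop): 2.46667, 0.059, 0.3925 ms; sum = 2.91817 ms.
Processing at 2 router(s): 2 × 0.13 ms = 0.26 ms.
End-to-end = 3.20 ms.

3.20 ms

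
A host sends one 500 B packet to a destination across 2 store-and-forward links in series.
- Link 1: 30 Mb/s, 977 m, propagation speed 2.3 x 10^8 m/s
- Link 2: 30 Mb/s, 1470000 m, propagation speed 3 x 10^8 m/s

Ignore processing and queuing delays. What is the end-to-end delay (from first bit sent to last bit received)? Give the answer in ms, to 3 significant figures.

5.17 ms

L = 500 × 8 = 4000 bits.
Transmission delay per hop = L/R = 4000/30000000 = 0.133333 ms; 2 hops → 0.266667 ms.
Propagation delays (d/s per hop): 0.00424783, 4.9 ms; sum = 4.90425 ms.
End-to-end = 5.17 ms.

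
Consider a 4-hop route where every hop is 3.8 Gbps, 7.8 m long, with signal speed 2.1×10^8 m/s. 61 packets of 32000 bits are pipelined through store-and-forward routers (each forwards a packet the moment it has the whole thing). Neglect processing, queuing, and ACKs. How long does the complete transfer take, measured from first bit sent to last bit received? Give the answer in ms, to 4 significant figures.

0.5391 ms

Per-hop transmission t_tx = L/R = 32000/3800000000 = 0.00842105 ms.
Per-hop propagation t_prop = 7.8/210000000 = 3.71429e-05 ms.
Pipeline fill: first packet needs 4·t_tx to clear all hops; remaining 60 packets each add one t_tx.
Total = (4+61-1)·t_tx + 4·t_prop = 64·0.00842105 + 4·3.71429e-05 = 0.5391 ms.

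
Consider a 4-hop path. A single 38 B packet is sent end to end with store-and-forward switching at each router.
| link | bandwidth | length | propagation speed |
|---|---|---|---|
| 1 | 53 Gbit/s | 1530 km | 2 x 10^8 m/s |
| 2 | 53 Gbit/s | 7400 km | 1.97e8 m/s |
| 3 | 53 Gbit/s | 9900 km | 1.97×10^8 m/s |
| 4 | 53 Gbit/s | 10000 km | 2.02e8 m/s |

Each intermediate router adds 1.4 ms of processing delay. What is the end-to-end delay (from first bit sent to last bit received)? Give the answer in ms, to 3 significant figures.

L = 38 × 8 = 304 bits.
Transmission delay per hop = L/R = 304/53000000000 = 5.73585e-06 ms; 4 hops → 2.29434e-05 ms.
Propagation delays (d/s per hop): 7.65, 37.5635, 50.2538, 49.505 ms; sum = 144.972 ms.
Processing at 3 router(s): 3 × 1.4 ms = 4.2 ms.
End-to-end = 149 ms.

149 ms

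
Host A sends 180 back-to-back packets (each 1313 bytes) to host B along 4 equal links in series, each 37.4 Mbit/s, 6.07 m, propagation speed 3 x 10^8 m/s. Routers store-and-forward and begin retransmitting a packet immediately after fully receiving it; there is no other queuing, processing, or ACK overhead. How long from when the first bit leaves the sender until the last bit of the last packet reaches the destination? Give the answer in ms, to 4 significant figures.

51.40 ms

Per-hop transmission t_tx = L/R = 10504/37400000 = 0.280856 ms.
Per-hop propagation t_prop = 6.07/300000000 = 2.02333e-05 ms.
Pipeline fill: first packet needs 4·t_tx to clear all hops; remaining 179 packets each add one t_tx.
Total = (4+180-1)·t_tx + 4·t_prop = 183·0.280856 + 4·2.02333e-05 = 51.40 ms.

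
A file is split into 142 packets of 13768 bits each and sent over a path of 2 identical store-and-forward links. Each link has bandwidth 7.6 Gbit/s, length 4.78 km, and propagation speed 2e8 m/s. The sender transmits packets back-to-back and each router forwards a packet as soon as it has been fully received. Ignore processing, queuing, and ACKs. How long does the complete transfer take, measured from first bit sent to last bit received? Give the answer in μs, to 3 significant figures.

Per-hop transmission t_tx = L/R = 13768/7600000000 = 1.81158 μs.
Per-hop propagation t_prop = 4780/200000000 = 23.9 μs.
Pipeline fill: first packet needs 2·t_tx to clear all hops; remaining 141 packets each add one t_tx.
Total = (2+142-1)·t_tx + 2·t_prop = 143·1.81158 + 2·23.9 = 307 μs.

307 μs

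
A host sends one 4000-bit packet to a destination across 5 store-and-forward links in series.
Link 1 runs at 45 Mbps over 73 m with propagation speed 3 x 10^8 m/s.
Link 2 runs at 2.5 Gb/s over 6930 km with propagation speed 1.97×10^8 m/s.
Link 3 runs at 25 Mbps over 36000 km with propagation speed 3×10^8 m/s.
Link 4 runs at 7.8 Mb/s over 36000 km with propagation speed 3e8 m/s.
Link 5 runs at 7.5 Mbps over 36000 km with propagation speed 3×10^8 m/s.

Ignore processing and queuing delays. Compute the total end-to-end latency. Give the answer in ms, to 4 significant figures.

Transmission delays (L/R per hop): 0.0888889, 0.0016, 0.16, 0.512821, 0.533333 ms; sum = 1.29664 ms.
Propagation delays (d/s per hop): 0.000243333, 35.1777, 120, 120, 120 ms; sum = 395.178 ms.
End-to-end = 396.5 ms.

396.5 ms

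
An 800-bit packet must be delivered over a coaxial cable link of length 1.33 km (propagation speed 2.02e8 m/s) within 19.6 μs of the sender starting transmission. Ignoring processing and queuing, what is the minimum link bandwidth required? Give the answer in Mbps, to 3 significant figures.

Propagation delay = 1330 / 202000000 = 6.58416 μs.
Transmission budget = 19.6 − 6.58416 = 13.0158 μs.
R ≥ L / t_tx = 800 bits / 1.30158e-05 s = 61.5 Mbps.

61.5 Mbps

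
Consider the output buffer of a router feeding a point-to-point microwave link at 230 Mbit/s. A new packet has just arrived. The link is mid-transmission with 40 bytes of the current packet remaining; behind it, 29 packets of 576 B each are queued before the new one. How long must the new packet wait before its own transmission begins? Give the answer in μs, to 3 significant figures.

582 μs

Each queued packet: L/R = 4608/230000000 = 20.0348 μs.
29 queued → 581.009 μs.
Plus remaining 320 bits of current packet: 1.3913 μs.
Queuing delay = 582 μs.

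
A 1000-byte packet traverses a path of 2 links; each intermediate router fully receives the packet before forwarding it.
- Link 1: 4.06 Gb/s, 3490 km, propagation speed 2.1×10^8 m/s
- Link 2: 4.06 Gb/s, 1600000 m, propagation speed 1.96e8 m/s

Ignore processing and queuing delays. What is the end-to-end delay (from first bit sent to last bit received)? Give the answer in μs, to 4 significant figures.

24790 μs

L = 1000 × 8 = 8000 bits.
Transmission delay per hop = L/R = 8000/4.06e+09 = 1.97044 μs; 2 hops → 3.94089 μs.
Propagation delays (d/s per hop): 16619, 8163.27 μs; sum = 24782.3 μs.
End-to-end = 24790 μs.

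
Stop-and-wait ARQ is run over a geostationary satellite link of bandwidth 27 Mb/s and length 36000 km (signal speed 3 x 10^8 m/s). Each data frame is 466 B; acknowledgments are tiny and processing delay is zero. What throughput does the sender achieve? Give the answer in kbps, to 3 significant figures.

t_tx = L/R = 3728/27000000 = 0.000138074 s.
t_prop = 36000000/300000000 = 0.12 s; RTT = 0.24 s.
Cycle = t_tx + RTT = 0.240138 s.
Throughput = L / cycle = 3728 / 0.240138 = 15.5 kbps.

15.5 kbps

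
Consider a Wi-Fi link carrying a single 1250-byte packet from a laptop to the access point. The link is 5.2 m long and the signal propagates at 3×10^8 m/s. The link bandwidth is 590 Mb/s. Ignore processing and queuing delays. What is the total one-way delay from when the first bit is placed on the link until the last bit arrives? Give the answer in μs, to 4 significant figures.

16.97 μs

L = 1250 × 8 = 10000 bits.
Transmission delay = L/R = 10000 / 590000000 = 16.9492 μs.
Propagation delay = d/s = 5.2 m / 300000000 m/s = 0.0173333 μs.
Total = 16.97 μs.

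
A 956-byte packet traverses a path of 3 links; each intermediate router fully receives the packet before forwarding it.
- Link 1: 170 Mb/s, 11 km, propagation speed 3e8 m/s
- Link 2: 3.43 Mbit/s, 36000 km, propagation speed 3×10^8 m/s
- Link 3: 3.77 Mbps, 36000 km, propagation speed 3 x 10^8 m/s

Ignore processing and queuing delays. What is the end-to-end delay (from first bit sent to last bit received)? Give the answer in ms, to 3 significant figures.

244 ms

L = 956 × 8 = 7648 bits.
Transmission delays (L/R per hop): 0.0449882, 2.22974, 2.02865 ms; sum = 4.30337 ms.
Propagation delays (d/s per hop): 0.0366667, 120, 120 ms; sum = 240.037 ms.
End-to-end = 244 ms.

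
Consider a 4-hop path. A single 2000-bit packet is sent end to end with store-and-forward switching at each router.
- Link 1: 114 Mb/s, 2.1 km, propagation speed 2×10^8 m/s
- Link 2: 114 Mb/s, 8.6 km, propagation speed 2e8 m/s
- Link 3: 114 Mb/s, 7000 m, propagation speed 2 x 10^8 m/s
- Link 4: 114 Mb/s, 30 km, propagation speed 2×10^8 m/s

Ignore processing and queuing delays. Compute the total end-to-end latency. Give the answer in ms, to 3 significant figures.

0.309 ms

Transmission delay per hop = L/R = 2000/114000000 = 0.0175439 ms; 4 hops → 0.0701754 ms.
Propagation delays (d/s per hop): 0.0105, 0.043, 0.035, 0.15 ms; sum = 0.2385 ms.
End-to-end = 0.309 ms.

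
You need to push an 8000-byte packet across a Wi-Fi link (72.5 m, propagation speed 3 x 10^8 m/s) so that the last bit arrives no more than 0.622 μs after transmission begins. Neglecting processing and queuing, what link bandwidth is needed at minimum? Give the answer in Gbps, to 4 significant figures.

168.3 Gbps

L = 64000 bits.
Propagation delay = 72.5 / 300000000 = 0.241667 μs.
Transmission budget = 0.622 − 0.241667 = 0.380333 μs.
R ≥ L / t_tx = 64000 bits / 3.80333e-07 s = 168.3 Gbps.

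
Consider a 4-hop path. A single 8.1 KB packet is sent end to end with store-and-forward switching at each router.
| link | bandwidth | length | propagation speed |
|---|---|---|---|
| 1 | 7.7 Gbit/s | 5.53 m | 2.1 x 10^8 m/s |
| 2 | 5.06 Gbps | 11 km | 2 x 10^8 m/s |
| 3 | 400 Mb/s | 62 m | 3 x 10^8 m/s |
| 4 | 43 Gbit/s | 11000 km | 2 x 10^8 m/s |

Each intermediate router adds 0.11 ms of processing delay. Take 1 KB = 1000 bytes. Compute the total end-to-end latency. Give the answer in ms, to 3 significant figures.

L = 64800 bits.
Transmission delays (L/R per hop): 0.00841558, 0.0128063, 0.162, 0.00150698 ms; sum = 0.184729 ms.
Propagation delays (d/s per hop): 2.63333e-05, 0.055, 0.000206667, 55 ms; sum = 55.0552 ms.
Processing at 3 router(s): 3 × 0.11 ms = 0.33 ms.
End-to-end = 55.6 ms.

55.6 ms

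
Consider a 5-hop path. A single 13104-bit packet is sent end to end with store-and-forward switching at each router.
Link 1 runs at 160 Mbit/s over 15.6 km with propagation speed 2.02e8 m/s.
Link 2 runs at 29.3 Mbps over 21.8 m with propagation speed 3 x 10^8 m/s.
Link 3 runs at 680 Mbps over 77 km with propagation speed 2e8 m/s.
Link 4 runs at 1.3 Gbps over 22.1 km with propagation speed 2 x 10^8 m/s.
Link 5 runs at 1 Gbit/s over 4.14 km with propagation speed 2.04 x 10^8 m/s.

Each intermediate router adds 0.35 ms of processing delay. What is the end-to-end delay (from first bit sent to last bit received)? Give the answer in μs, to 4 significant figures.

Transmission delays (L/R per hop): 81.9, 447.235, 19.2706, 10.08, 13.104 μs; sum = 571.59 μs.
Propagation delays (d/s per hop): 77.2277, 0.0726667, 385, 110.5, 20.2941 μs; sum = 593.095 μs.
Processing at 4 router(s): 4 × 0.35 ms = 1400 μs.
End-to-end = 2565 μs.

2565 μs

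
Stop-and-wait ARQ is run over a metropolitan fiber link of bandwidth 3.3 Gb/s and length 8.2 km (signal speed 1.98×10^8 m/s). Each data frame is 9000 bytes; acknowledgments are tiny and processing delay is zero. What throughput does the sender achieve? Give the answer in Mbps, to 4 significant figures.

t_tx = L/R = 72000/3300000000 = 2.18182e-05 s.
t_prop = 8200/198000000 = 4.14141e-05 s; RTT = 8.28283e-05 s.
Cycle = t_tx + RTT = 0.000104646 s.
Throughput = L / cycle = 72000 / 0.000104646 = 688.0 Mbps.

688.0 Mbps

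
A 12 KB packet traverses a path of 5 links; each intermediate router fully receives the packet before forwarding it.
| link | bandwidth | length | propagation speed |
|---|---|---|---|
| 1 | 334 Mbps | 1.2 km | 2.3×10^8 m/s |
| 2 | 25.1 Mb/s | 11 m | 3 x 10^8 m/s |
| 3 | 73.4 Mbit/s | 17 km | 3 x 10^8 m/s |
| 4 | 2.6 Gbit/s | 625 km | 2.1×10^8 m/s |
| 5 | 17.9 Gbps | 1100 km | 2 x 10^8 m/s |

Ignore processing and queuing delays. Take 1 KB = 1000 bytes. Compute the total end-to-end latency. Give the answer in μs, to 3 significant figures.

14000 μs

L = 96000 bits.
Transmission delays (L/R per hop): 287.425, 3824.7, 1307.9, 36.9231, 5.36313 μs; sum = 5462.31 μs.
Propagation delays (d/s per hop): 5.21739, 0.0366667, 56.6667, 2976.19, 5500 μs; sum = 8538.11 μs.
End-to-end = 14000 μs.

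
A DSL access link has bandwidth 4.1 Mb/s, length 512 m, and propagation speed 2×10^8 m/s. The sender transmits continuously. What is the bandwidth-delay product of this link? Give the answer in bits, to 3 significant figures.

Propagation delay = 512 / 200000000 = 2.56e-06 s.
BDP = R × t_prop = 4.1e+06 × 2.56e-06 = 10.496 bits.

10.5 bits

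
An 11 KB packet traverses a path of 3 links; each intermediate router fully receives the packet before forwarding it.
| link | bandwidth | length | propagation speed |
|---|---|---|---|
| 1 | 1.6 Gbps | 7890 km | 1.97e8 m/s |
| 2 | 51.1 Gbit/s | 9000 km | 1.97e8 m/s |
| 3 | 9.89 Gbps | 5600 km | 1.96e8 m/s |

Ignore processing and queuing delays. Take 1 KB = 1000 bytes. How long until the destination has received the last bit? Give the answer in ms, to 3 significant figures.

L = 88000 bits.
Transmission delays (L/R per hop): 0.055, 0.00172211, 0.00889788 ms; sum = 0.06562 ms.
Propagation delays (d/s per hop): 40.0508, 45.6853, 28.5714 ms; sum = 114.307 ms.
End-to-end = 114 ms.

114 ms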